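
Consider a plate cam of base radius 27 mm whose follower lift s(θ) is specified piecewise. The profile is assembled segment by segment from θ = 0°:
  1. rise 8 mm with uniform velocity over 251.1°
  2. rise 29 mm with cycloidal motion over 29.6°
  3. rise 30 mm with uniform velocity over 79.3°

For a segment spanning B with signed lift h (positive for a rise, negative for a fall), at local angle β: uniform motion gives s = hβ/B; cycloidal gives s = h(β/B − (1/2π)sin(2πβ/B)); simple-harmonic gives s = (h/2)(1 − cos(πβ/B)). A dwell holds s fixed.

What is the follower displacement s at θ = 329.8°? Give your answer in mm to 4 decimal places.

seg 1 [0°–251.1°] uniform, h=8: full span → s += 8 → s = 8.0000
seg 2 [251.1°–280.7°] cycloidal, h=29: full span → s += 29 → s = 37.0000
seg 3 [280.7°–360°] uniform, h=30: θ=329.8° here. β=49.1, B=79.3. 30·49.1/79.3 = 18.5750 → s = 55.5750

55.5750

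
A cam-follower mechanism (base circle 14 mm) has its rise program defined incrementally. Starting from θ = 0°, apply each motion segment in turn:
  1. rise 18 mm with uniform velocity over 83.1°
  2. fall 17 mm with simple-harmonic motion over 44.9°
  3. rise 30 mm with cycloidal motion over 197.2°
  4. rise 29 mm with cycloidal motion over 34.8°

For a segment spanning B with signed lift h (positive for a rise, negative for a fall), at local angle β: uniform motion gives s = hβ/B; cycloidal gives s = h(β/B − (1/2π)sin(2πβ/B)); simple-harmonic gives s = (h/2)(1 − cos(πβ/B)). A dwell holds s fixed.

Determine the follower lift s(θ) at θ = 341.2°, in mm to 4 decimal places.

seg 1 [0°–83.1°] uniform, h=18: full span → s += 18 → s = 18.0000
seg 2 [83.1°–128°] simple-harmonic, h=-17: full span → s += -17 → s = 1.0000
seg 3 [128°–325.2°] cycloidal, h=30: full span → s += 30 → s = 31.0000
seg 4 [325.2°–360°] cycloidal, h=29: θ=341.2° here. β=16, B=34.8. 29·(0.4598 − sin(2π·0.4598)/(2π)) = 12.1791 → s = 43.1791

43.1791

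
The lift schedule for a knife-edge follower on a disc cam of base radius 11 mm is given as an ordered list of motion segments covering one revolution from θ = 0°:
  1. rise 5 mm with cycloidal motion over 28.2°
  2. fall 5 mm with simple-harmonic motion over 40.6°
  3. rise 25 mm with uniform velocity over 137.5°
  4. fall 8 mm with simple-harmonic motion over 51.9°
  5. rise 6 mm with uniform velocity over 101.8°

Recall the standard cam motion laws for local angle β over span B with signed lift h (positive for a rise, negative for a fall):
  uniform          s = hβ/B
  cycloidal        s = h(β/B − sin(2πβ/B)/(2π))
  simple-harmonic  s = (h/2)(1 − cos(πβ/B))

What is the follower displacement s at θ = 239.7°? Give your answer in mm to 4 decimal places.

seg 1 [0°–28.2°] cycloidal, h=5: full span → s += 5 → s = 5.0000
seg 2 [28.2°–68.8°] simple-harmonic, h=-5: full span → s += -5 → s = 0.0000
seg 3 [68.8°–206.3°] uniform, h=25: full span → s += 25 → s = 25.0000
seg 4 [206.3°–258.2°] simple-harmonic, h=-8: θ=239.7° here. β=33.4, B=51.9. -8/2·(1 − cos(π·0.6435)) = -5.7433 → s = 19.2567

19.2567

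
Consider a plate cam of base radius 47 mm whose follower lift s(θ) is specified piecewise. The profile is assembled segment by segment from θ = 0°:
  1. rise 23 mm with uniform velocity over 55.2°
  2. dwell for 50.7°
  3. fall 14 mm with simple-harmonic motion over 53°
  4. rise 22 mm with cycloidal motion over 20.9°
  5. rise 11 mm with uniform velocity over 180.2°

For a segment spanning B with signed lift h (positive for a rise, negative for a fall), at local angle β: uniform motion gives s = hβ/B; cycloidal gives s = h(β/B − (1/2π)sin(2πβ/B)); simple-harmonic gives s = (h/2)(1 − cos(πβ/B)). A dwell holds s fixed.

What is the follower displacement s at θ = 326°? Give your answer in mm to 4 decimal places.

seg 1 [0°–55.2°] uniform, h=23: full span → s += 23 → s = 23.0000
seg 2 [55.2°–105.9°] dwell: s stays 23.0000
seg 3 [105.9°–158.9°] simple-harmonic, h=-14: full span → s += -14 → s = 9.0000
seg 4 [158.9°–179.8°] cycloidal, h=22: full span → s += 22 → s = 31.0000
seg 5 [179.8°–360°] uniform, h=11: θ=326° here. β=146.2, B=180.2. 11·146.2/180.2 = 8.9245 → s = 39.9245

39.9245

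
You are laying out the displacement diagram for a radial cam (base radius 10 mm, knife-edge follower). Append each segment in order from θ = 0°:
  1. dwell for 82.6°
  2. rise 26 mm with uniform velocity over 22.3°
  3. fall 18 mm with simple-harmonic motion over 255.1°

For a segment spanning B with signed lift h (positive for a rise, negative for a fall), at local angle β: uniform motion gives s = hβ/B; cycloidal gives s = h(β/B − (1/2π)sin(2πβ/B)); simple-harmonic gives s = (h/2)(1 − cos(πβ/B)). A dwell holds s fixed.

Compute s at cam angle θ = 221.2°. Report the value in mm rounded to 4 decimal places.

seg 1 [0°–82.6°] dwell: s stays 0.0000
seg 2 [82.6°–104.9°] uniform, h=26: full span → s += 26 → s = 26.0000
seg 3 [104.9°–360°] simple-harmonic, h=-18: θ=221.2° here. β=116.3, B=255.1. -18/2·(1 − cos(π·0.4559)) = -7.7571 → s = 18.2429

18.2429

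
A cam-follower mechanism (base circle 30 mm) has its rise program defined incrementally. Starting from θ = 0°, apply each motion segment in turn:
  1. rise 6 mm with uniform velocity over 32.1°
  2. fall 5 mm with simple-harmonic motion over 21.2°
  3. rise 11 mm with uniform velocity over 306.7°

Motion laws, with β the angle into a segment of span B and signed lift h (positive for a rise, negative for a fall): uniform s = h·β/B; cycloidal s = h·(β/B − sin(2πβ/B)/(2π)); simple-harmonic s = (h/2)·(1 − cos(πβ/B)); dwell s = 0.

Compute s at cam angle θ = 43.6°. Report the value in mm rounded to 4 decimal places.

seg 1 [0°–32.1°] uniform, h=6: full span → s += 6 → s = 6.0000
seg 2 [32.1°–53.3°] simple-harmonic, h=-5: θ=43.6° here. β=11.5, B=21.2. -5/2·(1 − cos(π·0.5425)) = -2.8324 → s = 3.1676

3.1676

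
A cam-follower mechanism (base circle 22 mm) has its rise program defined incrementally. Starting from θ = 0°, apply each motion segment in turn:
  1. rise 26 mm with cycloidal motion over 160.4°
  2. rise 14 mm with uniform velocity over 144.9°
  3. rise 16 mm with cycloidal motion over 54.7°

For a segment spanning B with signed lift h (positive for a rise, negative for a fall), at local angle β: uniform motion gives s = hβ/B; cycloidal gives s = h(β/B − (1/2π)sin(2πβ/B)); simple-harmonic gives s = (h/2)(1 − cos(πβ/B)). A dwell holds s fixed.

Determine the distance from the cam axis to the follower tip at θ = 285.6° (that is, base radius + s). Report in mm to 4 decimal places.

seg 1 [0°–160.4°] cycloidal, h=26: full span → s += 26 → s = 26.0000
seg 2 [160.4°–305.3°] uniform, h=14: θ=285.6° here. β=125.2, B=144.9. 14·125.2/144.9 = 12.0966 → s = 38.0966
radial distance = base radius + s = 22 + 38.0966 = 60.0966

60.0966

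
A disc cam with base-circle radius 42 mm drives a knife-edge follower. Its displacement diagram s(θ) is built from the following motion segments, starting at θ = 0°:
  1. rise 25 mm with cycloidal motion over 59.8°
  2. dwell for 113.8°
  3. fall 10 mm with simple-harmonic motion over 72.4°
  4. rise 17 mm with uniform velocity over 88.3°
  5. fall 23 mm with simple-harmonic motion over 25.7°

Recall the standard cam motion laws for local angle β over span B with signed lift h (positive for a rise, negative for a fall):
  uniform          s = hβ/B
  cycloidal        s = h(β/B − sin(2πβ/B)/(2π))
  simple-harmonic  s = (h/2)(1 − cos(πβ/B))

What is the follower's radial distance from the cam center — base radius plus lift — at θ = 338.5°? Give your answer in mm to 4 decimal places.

seg 1 [0°–59.8°] cycloidal, h=25: full span → s += 25 → s = 25.0000
seg 2 [59.8°–173.6°] dwell: s stays 25.0000
seg 3 [173.6°–246°] simple-harmonic, h=-10: full span → s += -10 → s = 15.0000
seg 4 [246°–334.3°] uniform, h=17: full span → s += 17 → s = 32.0000
seg 5 [334.3°–360°] simple-harmonic, h=-23: θ=338.5° here. β=4.2, B=25.7. -23/2·(1 − cos(π·0.1634)) = -1.4827 → s = 30.5173
radial distance = base radius + s = 42 + 30.5173 = 72.5173

72.5173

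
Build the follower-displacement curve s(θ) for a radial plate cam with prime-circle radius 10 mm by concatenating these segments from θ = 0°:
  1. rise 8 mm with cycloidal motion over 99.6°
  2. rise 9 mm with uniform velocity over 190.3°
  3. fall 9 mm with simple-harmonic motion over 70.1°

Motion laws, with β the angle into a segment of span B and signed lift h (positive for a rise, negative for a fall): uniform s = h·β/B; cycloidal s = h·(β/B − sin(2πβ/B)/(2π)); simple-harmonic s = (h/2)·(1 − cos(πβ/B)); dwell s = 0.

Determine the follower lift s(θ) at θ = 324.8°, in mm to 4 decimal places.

seg 1 [0°–99.6°] cycloidal, h=8: full span → s += 8 → s = 8.0000
seg 2 [99.6°–289.9°] uniform, h=9: full span → s += 9 → s = 17.0000
seg 3 [289.9°–360°] simple-harmonic, h=-9: θ=324.8° here. β=34.9, B=70.1. -9/2·(1 − cos(π·0.4979)) = -4.4697 → s = 12.5303

12.5303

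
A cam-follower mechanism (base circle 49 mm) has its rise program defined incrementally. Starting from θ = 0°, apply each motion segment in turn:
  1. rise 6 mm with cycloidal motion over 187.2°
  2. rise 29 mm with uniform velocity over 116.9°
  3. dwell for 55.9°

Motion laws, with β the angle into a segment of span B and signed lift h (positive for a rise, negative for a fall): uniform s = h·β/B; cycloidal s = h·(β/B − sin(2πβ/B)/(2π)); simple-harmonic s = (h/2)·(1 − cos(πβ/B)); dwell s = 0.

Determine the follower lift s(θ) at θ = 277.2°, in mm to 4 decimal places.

seg 1 [0°–187.2°] cycloidal, h=6: full span → s += 6 → s = 6.0000
seg 2 [187.2°–304.1°] uniform, h=29: θ=277.2° here. β=90, B=116.9. 29·90/116.9 = 22.3268 → s = 28.3268

28.3268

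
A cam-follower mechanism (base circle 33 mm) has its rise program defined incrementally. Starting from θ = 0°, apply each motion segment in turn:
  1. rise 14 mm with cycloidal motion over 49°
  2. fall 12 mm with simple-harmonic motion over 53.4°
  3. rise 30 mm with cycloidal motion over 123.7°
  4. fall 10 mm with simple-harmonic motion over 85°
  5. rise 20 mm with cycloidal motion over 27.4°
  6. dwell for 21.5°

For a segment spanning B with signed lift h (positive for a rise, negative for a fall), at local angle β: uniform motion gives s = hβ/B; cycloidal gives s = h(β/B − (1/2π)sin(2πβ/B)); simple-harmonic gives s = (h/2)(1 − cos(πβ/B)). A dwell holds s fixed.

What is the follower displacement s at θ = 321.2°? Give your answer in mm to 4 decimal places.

seg 1 [0°–49°] cycloidal, h=14: full span → s += 14 → s = 14.0000
seg 2 [49°–102.4°] simple-harmonic, h=-12: full span → s += -12 → s = 2.0000
seg 3 [102.4°–226.1°] cycloidal, h=30: full span → s += 30 → s = 32.0000
seg 4 [226.1°–311.1°] simple-harmonic, h=-10: full span → s += -10 → s = 22.0000
seg 5 [311.1°–338.5°] cycloidal, h=20: θ=321.2° here. β=10.1, B=27.4. 20·(0.3686 − sin(2π·0.3686)/(2π)) = 5.0330 → s = 27.0330

27.0330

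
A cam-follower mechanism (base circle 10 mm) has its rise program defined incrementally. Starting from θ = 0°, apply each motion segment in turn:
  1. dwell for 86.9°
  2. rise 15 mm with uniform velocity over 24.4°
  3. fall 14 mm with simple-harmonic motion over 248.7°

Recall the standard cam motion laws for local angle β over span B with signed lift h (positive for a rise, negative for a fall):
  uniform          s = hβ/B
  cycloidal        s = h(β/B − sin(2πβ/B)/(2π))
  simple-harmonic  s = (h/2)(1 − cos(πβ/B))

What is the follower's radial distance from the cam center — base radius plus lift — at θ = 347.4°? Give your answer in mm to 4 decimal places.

seg 1 [0°–86.9°] dwell: s stays 0.0000
seg 2 [86.9°–111.3°] uniform, h=15: full span → s += 15 → s = 15.0000
seg 3 [111.3°–360°] simple-harmonic, h=-14: θ=347.4° here. β=236.1, B=248.7. -14/2·(1 − cos(π·0.9493)) = -13.9115 → s = 1.0885
radial distance = base radius + s = 10 + 1.0885 = 11.0885

11.0885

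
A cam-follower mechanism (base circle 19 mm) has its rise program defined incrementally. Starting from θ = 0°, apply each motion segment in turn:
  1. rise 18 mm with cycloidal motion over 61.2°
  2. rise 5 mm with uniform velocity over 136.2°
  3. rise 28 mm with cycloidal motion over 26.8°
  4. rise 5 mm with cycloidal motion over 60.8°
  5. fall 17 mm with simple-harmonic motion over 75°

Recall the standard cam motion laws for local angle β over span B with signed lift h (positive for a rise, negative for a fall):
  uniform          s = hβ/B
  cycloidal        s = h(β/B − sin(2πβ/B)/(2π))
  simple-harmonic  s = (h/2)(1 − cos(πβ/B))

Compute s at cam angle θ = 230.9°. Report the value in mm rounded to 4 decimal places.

seg 1 [0°–61.2°] cycloidal, h=18: full span → s += 18 → s = 18.0000
seg 2 [61.2°–197.4°] uniform, h=5: full span → s += 5 → s = 23.0000
seg 3 [197.4°–224.2°] cycloidal, h=28: full span → s += 28 → s = 51.0000
seg 4 [224.2°–285°] cycloidal, h=5: θ=230.9° here. β=6.7, B=60.8. 5·(0.1102 − sin(2π·0.1102)/(2π)) = 0.0430 → s = 51.0430

51.0430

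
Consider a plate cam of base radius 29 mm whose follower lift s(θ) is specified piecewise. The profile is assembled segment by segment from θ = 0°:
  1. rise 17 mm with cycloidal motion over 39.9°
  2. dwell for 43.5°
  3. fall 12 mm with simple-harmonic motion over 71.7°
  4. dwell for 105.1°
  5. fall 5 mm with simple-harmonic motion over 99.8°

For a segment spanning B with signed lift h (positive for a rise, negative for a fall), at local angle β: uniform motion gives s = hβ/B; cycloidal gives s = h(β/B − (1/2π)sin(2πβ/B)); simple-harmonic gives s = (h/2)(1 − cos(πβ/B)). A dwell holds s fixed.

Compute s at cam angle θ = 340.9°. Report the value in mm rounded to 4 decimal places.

seg 1 [0°–39.9°] cycloidal, h=17: full span → s += 17 → s = 17.0000
seg 2 [39.9°–83.4°] dwell: s stays 17.0000
seg 3 [83.4°–155.1°] simple-harmonic, h=-12: full span → s += -12 → s = 5.0000
seg 4 [155.1°–260.2°] dwell: s stays 5.0000
seg 5 [260.2°–360°] simple-harmonic, h=-5: θ=340.9° here. β=80.7, B=99.8. -5/2·(1 − cos(π·0.8086)) = -4.5616 → s = 0.4384

0.4384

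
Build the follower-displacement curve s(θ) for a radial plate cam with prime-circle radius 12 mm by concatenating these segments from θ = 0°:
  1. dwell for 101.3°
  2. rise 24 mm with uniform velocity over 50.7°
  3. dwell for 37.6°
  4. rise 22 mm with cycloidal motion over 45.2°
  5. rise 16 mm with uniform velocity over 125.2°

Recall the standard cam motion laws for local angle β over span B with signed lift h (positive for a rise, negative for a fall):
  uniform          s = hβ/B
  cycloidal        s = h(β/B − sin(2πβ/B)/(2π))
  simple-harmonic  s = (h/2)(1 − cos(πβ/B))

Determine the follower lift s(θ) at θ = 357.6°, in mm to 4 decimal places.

seg 1 [0°–101.3°] dwell: s stays 0.0000
seg 2 [101.3°–152°] uniform, h=24: full span → s += 24 → s = 24.0000
seg 3 [152°–189.6°] dwell: s stays 24.0000
seg 4 [189.6°–234.8°] cycloidal, h=22: full span → s += 22 → s = 46.0000
seg 5 [234.8°–360°] uniform, h=16: θ=357.6° here. β=122.8, B=125.2. 16·122.8/125.2 = 15.6933 → s = 61.6933

61.6933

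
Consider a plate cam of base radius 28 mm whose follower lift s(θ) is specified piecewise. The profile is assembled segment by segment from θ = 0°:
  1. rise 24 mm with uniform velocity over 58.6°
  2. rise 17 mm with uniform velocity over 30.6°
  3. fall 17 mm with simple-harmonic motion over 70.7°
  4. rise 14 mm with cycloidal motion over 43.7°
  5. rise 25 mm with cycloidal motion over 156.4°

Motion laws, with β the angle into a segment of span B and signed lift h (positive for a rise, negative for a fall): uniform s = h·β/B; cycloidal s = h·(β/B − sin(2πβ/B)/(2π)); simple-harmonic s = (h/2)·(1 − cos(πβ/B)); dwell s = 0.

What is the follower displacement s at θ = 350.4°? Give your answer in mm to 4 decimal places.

seg 1 [0°–58.6°] uniform, h=24: full span → s += 24 → s = 24.0000
seg 2 [58.6°–89.2°] uniform, h=17: full span → s += 17 → s = 41.0000
seg 3 [89.2°–159.9°] simple-harmonic, h=-17: full span → s += -17 → s = 24.0000
seg 4 [159.9°–203.6°] cycloidal, h=14: full span → s += 14 → s = 38.0000
seg 5 [203.6°–360°] cycloidal, h=25: θ=350.4° here. β=146.8, B=156.4. 25·(0.9386 − sin(2π·0.9386)/(2π)) = 24.9622 → s = 62.9622

62.9622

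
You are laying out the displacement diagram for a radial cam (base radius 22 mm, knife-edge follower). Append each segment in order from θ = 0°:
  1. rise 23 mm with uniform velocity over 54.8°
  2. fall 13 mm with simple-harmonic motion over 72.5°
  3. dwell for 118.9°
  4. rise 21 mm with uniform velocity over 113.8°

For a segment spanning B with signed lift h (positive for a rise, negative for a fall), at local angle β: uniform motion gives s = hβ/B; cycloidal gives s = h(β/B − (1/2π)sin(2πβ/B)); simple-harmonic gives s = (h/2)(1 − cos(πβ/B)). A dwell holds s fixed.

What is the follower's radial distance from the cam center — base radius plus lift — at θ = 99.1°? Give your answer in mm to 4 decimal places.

seg 1 [0°–54.8°] uniform, h=23: full span → s += 23 → s = 23.0000
seg 2 [54.8°–127.3°] simple-harmonic, h=-13: θ=99.1° here. β=44.3, B=72.5. -13/2·(1 − cos(π·0.6110)) = -8.7217 → s = 14.2783
radial distance = base radius + s = 22 + 14.2783 = 36.2783

36.2783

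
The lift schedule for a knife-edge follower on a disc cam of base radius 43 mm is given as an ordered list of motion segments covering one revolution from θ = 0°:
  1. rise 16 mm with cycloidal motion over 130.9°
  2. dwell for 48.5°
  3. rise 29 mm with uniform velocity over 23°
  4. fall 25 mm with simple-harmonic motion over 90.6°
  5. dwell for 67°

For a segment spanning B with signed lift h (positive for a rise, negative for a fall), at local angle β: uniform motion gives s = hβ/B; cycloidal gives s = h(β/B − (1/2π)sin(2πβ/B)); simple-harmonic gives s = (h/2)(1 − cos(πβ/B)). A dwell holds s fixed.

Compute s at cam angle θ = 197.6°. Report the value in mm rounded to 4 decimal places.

seg 1 [0°–130.9°] cycloidal, h=16: full span → s += 16 → s = 16.0000
seg 2 [130.9°–179.4°] dwell: s stays 16.0000
seg 3 [179.4°–202.4°] uniform, h=29: θ=197.6° here. β=18.2, B=23. 29·18.2/23 = 22.9478 → s = 38.9478

38.9478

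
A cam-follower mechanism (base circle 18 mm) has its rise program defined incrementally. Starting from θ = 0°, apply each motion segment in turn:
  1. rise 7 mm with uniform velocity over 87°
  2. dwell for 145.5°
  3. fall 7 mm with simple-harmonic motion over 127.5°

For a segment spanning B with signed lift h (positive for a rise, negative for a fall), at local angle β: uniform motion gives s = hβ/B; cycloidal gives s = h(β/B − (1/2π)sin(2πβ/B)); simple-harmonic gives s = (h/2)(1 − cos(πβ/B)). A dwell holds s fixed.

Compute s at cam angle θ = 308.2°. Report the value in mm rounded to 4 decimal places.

seg 1 [0°–87°] uniform, h=7: full span → s += 7 → s = 7.0000
seg 2 [87°–232.5°] dwell: s stays 7.0000
seg 3 [232.5°–360°] simple-harmonic, h=-7: θ=308.2° here. β=75.7, B=127.5. -7/2·(1 − cos(π·0.5937)) = -4.5157 → s = 2.4843

2.4843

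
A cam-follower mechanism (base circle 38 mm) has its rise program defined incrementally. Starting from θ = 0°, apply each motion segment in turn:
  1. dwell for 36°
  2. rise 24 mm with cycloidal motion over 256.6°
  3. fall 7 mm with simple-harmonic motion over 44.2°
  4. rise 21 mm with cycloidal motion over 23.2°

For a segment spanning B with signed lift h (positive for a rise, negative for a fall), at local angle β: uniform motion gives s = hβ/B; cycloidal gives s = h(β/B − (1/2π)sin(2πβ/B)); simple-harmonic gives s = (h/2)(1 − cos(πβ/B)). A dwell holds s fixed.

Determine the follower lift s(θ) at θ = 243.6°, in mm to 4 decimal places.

seg 1 [0°–36°] dwell: s stays 0.0000
seg 2 [36°–292.6°] cycloidal, h=24: θ=243.6° here. β=207.6, B=256.6. 24·(0.8090 − sin(2π·0.8090)/(2π)) = 22.9769 → s = 22.9769

22.9769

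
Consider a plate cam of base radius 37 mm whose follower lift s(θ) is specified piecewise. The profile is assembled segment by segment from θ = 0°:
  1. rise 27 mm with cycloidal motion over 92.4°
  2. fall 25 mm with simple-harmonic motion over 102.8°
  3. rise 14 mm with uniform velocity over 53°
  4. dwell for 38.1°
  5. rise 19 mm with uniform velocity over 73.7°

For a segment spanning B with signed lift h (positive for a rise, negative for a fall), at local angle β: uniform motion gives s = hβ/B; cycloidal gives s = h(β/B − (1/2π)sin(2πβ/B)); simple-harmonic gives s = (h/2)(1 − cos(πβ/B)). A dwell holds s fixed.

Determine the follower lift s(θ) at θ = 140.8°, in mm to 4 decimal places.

seg 1 [0°–92.4°] cycloidal, h=27: full span → s += 27 → s = 27.0000
seg 2 [92.4°–195.2°] simple-harmonic, h=-25: θ=140.8° here. β=48.4, B=102.8. -25/2·(1 − cos(π·0.4708)) = -11.3556 → s = 15.6444

15.6444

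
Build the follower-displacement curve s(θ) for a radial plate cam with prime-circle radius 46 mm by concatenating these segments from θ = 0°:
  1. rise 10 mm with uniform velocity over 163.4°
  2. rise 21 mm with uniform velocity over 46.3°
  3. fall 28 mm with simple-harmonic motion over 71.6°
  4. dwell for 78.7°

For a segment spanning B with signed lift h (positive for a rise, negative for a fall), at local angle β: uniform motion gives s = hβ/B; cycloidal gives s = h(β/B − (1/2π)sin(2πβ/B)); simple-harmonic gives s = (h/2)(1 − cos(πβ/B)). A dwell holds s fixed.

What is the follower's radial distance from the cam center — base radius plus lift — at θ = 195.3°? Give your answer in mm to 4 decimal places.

seg 1 [0°–163.4°] uniform, h=10: full span → s += 10 → s = 10.0000
seg 2 [163.4°–209.7°] uniform, h=21: θ=195.3° here. β=31.9, B=46.3. 21·31.9/46.3 = 14.4687 → s = 24.4687
radial distance = base radius + s = 46 + 24.4687 = 70.4687

70.4687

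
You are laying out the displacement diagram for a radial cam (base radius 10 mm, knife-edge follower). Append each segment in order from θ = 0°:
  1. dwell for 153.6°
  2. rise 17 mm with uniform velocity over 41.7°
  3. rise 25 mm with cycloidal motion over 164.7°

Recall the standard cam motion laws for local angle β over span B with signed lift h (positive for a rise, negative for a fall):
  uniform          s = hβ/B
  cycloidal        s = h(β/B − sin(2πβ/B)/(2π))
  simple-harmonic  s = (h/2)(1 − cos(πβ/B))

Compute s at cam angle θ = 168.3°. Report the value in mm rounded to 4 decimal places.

seg 1 [0°–153.6°] dwell: s stays 0.0000
seg 2 [153.6°–195.3°] uniform, h=17: θ=168.3° here. β=14.7, B=41.7. 17·14.7/41.7 = 5.9928 → s = 5.9928

5.9928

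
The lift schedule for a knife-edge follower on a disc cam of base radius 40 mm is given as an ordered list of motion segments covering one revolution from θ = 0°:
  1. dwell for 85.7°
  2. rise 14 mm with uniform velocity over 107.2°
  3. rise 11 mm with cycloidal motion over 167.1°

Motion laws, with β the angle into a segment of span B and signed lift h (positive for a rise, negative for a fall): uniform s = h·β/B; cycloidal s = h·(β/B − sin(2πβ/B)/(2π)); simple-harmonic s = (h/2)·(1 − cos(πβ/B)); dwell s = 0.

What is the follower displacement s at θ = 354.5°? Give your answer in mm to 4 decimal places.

seg 1 [0°–85.7°] dwell: s stays 0.0000
seg 2 [85.7°–192.9°] uniform, h=14: full span → s += 14 → s = 14.0000
seg 3 [192.9°–360°] cycloidal, h=11: θ=354.5° here. β=161.6, B=167.1. 11·(0.9671 − sin(2π·0.9671)/(2π)) = 10.9974 → s = 24.9974

24.9974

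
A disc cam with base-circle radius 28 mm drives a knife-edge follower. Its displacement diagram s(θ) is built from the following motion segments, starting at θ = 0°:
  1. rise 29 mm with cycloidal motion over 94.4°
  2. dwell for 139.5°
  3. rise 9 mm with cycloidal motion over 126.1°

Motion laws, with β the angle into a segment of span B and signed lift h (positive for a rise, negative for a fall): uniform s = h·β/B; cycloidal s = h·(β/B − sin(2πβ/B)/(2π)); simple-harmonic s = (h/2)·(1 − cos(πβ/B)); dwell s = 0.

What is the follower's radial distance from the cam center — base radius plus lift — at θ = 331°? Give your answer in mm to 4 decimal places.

seg 1 [0°–94.4°] cycloidal, h=29: full span → s += 29 → s = 29.0000
seg 2 [94.4°–233.9°] dwell: s stays 29.0000
seg 3 [233.9°–360°] cycloidal, h=9: θ=331° here. β=97.1, B=126.1. 9·(0.7700 − sin(2π·0.7700)/(2π)) = 8.3513 → s = 37.3513
radial distance = base radius + s = 28 + 37.3513 = 65.3513

65.3513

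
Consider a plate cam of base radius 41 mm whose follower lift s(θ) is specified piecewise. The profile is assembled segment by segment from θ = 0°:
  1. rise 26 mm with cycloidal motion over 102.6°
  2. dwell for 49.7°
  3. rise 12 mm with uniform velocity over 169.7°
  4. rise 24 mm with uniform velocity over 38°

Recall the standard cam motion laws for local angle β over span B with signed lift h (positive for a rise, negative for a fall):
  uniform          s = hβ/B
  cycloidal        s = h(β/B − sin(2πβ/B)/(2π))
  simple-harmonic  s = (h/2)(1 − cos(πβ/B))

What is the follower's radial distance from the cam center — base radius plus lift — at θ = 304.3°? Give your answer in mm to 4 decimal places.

seg 1 [0°–102.6°] cycloidal, h=26: full span → s += 26 → s = 26.0000
seg 2 [102.6°–152.3°] dwell: s stays 26.0000
seg 3 [152.3°–322°] uniform, h=12: θ=304.3° here. β=152, B=169.7. 12·152/169.7 = 10.7484 → s = 36.7484
radial distance = base radius + s = 41 + 36.7484 = 77.7484

77.7484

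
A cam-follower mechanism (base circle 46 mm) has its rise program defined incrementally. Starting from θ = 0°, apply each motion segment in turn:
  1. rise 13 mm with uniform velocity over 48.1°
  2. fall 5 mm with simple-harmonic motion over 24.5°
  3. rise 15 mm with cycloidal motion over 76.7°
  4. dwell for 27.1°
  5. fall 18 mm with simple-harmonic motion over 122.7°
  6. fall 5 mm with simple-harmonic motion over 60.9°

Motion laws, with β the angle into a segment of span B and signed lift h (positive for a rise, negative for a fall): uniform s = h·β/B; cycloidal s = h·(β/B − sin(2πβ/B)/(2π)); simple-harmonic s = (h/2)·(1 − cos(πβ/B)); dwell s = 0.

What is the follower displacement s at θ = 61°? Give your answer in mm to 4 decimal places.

seg 1 [0°–48.1°] uniform, h=13: full span → s += 13 → s = 13.0000
seg 2 [48.1°–72.6°] simple-harmonic, h=-5: θ=61° here. β=12.9, B=24.5. -5/2·(1 − cos(π·0.5265)) = -2.7081 → s = 10.2919

10.2919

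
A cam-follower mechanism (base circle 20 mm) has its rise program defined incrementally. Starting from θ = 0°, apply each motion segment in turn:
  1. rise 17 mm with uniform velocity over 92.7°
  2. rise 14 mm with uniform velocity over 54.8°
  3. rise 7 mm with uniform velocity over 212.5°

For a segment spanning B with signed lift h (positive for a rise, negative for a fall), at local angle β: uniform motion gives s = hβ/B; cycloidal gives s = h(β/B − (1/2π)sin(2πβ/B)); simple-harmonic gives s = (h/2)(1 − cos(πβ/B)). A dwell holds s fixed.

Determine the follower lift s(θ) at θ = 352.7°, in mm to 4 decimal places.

seg 1 [0°–92.7°] uniform, h=17: full span → s += 17 → s = 17.0000
seg 2 [92.7°–147.5°] uniform, h=14: full span → s += 14 → s = 31.0000
seg 3 [147.5°–360°] uniform, h=7: θ=352.7° here. β=205.2, B=212.5. 7·205.2/212.5 = 6.7595 → s = 37.7595

37.7595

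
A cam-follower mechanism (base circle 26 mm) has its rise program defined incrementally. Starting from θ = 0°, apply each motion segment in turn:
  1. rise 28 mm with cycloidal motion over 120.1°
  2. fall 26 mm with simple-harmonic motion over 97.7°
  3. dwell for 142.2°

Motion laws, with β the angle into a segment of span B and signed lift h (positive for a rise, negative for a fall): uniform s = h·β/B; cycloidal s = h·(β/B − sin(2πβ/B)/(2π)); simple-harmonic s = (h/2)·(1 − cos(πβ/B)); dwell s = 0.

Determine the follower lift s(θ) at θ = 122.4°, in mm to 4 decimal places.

seg 1 [0°–120.1°] cycloidal, h=28: full span → s += 28 → s = 28.0000
seg 2 [120.1°–217.8°] simple-harmonic, h=-26: θ=122.4° here. β=2.3, B=97.7. -26/2·(1 − cos(π·0.0235)) = -0.0355 → s = 27.9645

27.9645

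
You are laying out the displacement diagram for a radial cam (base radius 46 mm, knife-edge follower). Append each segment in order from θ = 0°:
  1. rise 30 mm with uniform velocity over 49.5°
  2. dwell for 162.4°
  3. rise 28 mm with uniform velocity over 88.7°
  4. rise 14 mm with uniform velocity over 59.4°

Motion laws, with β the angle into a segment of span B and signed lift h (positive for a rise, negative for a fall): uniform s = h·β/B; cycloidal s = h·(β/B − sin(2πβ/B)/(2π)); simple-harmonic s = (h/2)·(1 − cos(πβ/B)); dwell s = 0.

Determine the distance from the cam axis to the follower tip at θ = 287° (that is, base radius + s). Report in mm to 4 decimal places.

seg 1 [0°–49.5°] uniform, h=30: full span → s += 30 → s = 30.0000
seg 2 [49.5°–211.9°] dwell: s stays 30.0000
seg 3 [211.9°–300.6°] uniform, h=28: θ=287° here. β=75.1, B=88.7. 28·75.1/88.7 = 23.7069 → s = 53.7069
radial distance = base radius + s = 46 + 53.7069 = 99.7069

99.7069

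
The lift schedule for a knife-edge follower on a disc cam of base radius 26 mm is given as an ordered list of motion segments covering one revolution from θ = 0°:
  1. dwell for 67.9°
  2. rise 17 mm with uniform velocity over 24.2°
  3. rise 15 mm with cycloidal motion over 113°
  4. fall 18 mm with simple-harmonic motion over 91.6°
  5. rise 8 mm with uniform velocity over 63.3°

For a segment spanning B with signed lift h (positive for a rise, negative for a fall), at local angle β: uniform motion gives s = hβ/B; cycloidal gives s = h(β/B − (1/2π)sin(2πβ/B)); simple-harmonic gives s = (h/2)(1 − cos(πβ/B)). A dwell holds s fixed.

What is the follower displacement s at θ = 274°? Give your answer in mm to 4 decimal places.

seg 1 [0°–67.9°] dwell: s stays 0.0000
seg 2 [67.9°–92.1°] uniform, h=17: full span → s += 17 → s = 17.0000
seg 3 [92.1°–205.1°] cycloidal, h=15: full span → s += 15 → s = 32.0000
seg 4 [205.1°–296.7°] simple-harmonic, h=-18: θ=274° here. β=68.9, B=91.6. -18/2·(1 − cos(π·0.7522)) = -15.4075 → s = 16.5925

16.5925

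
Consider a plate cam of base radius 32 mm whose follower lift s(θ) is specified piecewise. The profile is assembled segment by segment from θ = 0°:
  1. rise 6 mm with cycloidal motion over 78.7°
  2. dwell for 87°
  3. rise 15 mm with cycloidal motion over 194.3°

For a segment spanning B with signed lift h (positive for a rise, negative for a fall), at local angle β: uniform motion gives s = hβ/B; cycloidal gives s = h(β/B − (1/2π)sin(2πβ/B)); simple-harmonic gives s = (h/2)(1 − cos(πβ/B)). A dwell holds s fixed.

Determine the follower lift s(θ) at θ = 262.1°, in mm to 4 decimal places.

seg 1 [0°–78.7°] cycloidal, h=6: full span → s += 6 → s = 6.0000
seg 2 [78.7°–165.7°] dwell: s stays 6.0000
seg 3 [165.7°–360°] cycloidal, h=15: θ=262.1° here. β=96.4, B=194.3. 15·(0.4961 − sin(2π·0.4961)/(2π)) = 7.3842 → s = 13.3842

13.3842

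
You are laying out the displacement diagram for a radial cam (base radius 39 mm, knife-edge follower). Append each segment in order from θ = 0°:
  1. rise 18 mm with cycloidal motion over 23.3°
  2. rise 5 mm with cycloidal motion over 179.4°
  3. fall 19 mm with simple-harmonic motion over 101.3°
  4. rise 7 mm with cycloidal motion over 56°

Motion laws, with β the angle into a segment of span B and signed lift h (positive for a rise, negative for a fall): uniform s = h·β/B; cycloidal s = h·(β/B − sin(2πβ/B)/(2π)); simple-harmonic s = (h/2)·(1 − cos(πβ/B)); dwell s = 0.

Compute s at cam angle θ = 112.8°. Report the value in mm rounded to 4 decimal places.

seg 1 [0°–23.3°] cycloidal, h=18: full span → s += 18 → s = 18.0000
seg 2 [23.3°–202.7°] cycloidal, h=5: θ=112.8° here. β=89.5, B=179.4. 5·(0.4989 − sin(2π·0.4989)/(2π)) = 2.4889 → s = 20.4889

20.4889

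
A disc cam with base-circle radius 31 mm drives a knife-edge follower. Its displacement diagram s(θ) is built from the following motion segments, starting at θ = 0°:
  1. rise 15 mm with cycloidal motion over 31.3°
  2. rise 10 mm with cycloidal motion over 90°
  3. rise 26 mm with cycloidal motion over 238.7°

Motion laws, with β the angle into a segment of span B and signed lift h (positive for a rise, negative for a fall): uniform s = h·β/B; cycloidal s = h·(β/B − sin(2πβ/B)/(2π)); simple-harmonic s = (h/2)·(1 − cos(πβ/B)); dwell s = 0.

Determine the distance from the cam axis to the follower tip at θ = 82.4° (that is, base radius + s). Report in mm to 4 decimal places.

seg 1 [0°–31.3°] cycloidal, h=15: full span → s += 15 → s = 15.0000
seg 2 [31.3°–121.3°] cycloidal, h=10: θ=82.4° here. β=51.1, B=90. 10·(0.5678 − sin(2π·0.5678)/(2π)) = 6.3353 → s = 21.3353
radial distance = base radius + s = 31 + 21.3353 = 52.3353

52.3353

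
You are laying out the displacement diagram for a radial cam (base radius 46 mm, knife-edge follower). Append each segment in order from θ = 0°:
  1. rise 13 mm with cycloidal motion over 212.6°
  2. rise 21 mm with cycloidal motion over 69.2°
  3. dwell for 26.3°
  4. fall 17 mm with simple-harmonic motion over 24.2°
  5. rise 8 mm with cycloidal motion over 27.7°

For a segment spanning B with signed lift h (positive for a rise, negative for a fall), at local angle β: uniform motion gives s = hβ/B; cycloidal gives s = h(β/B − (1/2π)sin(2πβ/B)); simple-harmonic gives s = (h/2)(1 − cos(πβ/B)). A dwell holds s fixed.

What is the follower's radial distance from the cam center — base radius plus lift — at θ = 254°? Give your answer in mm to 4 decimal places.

seg 1 [0°–212.6°] cycloidal, h=13: full span → s += 13 → s = 13.0000
seg 2 [212.6°–281.8°] cycloidal, h=21: θ=254° here. β=41.4, B=69.2. 21·(0.5983 − sin(2π·0.5983)/(2π)) = 14.4985 → s = 27.4985
radial distance = base radius + s = 46 + 27.4985 = 73.4985

73.4985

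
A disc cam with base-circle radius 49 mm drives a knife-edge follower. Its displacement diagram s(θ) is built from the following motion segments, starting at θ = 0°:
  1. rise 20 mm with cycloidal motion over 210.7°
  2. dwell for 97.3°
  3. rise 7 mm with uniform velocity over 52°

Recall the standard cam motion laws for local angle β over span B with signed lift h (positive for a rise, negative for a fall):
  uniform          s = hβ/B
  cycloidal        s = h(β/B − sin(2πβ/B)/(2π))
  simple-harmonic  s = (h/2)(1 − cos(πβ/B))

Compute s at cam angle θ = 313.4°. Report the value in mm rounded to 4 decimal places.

seg 1 [0°–210.7°] cycloidal, h=20: full span → s += 20 → s = 20.0000
seg 2 [210.7°–308°] dwell: s stays 20.0000
seg 3 [308°–360°] uniform, h=7: θ=313.4° here. β=5.4, B=52. 7·5.4/52 = 0.7269 → s = 20.7269

20.7269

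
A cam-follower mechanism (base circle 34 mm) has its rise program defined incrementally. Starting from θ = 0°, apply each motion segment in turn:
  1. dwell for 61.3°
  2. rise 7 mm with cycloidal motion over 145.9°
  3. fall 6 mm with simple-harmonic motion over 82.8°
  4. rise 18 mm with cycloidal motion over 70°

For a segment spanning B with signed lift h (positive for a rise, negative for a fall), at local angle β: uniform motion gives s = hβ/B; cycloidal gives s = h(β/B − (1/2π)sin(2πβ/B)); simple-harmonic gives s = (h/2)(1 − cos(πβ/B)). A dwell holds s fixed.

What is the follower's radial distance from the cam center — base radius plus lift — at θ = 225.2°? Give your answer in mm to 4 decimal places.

seg 1 [0°–61.3°] dwell: s stays 0.0000
seg 2 [61.3°–207.2°] cycloidal, h=7: full span → s += 7 → s = 7.0000
seg 3 [207.2°–290°] simple-harmonic, h=-6: θ=225.2° here. β=18, B=82.8. -6/2·(1 − cos(π·0.2174)) = -0.6729 → s = 6.3271
radial distance = base radius + s = 34 + 6.3271 = 40.3271

40.3271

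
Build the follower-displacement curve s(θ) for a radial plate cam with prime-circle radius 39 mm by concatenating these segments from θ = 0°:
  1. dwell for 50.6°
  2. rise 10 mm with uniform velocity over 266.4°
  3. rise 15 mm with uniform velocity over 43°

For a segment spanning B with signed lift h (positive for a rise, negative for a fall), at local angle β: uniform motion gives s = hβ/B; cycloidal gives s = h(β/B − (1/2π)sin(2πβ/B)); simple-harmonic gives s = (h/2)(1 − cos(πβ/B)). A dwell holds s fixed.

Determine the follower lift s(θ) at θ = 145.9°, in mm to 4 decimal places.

seg 1 [0°–50.6°] dwell: s stays 0.0000
seg 2 [50.6°–317°] uniform, h=10: θ=145.9° here. β=95.3, B=266.4. 10·95.3/266.4 = 3.5773 → s = 3.5773

3.5773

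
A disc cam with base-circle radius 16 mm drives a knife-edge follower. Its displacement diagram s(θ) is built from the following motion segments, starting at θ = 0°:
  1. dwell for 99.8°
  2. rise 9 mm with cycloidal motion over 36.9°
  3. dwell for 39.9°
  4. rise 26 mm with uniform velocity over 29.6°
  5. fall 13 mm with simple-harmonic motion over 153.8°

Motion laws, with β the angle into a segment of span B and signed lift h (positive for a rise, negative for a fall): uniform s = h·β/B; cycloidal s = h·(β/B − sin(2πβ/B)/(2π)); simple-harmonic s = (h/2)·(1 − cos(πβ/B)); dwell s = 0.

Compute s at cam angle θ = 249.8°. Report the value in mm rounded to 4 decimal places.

seg 1 [0°–99.8°] dwell: s stays 0.0000
seg 2 [99.8°–136.7°] cycloidal, h=9: full span → s += 9 → s = 9.0000
seg 3 [136.7°–176.6°] dwell: s stays 9.0000
seg 4 [176.6°–206.2°] uniform, h=26: full span → s += 26 → s = 35.0000
seg 5 [206.2°–360°] simple-harmonic, h=-13: θ=249.8° here. β=43.6, B=153.8. -13/2·(1 − cos(π·0.2835)) = -2.4118 → s = 32.5882

32.5882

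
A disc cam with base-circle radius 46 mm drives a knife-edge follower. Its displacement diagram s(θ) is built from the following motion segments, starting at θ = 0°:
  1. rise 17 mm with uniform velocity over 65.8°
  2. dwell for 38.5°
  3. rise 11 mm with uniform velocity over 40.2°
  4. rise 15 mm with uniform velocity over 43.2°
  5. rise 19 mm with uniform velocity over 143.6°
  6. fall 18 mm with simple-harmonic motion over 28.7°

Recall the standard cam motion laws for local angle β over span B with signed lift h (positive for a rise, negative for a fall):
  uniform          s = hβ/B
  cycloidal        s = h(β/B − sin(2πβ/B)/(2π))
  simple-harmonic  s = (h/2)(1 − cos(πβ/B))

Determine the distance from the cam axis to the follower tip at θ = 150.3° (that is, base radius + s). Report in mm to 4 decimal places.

seg 1 [0°–65.8°] uniform, h=17: full span → s += 17 → s = 17.0000
seg 2 [65.8°–104.3°] dwell: s stays 17.0000
seg 3 [104.3°–144.5°] uniform, h=11: full span → s += 11 → s = 28.0000
seg 4 [144.5°–187.7°] uniform, h=15: θ=150.3° here. β=5.8, B=43.2. 15·5.8/43.2 = 2.0139 → s = 30.0139
radial distance = base radius + s = 46 + 30.0139 = 76.0139

76.0139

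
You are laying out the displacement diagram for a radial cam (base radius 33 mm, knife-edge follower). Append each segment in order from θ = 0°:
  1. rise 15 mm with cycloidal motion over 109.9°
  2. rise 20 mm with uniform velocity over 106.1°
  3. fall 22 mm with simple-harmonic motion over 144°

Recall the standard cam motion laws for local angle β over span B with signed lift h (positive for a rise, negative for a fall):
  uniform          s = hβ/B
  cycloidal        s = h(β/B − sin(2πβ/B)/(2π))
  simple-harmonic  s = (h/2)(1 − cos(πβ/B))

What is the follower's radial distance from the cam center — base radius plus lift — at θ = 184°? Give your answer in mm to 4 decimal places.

seg 1 [0°–109.9°] cycloidal, h=15: full span → s += 15 → s = 15.0000
seg 2 [109.9°–216°] uniform, h=20: θ=184° here. β=74.1, B=106.1. 20·74.1/106.1 = 13.9680 → s = 28.9680
radial distance = base radius + s = 33 + 28.9680 = 61.9680

61.9680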